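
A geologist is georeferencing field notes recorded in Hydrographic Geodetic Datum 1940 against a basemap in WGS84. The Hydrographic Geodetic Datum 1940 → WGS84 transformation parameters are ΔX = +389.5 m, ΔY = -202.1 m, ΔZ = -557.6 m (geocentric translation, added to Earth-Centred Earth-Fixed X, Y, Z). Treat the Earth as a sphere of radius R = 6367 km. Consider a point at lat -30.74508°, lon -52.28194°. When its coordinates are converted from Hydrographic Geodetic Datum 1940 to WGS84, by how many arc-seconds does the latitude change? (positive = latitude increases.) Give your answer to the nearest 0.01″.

sin φ = -0.511219, cos φ = 0.859450, sin λ = -0.791031, cos λ = 0.611776.
North component: ΔN = −sin φ cos λ·ΔX − sin φ sin λ·ΔY + cos φ·ΔZ = −(-0.511219)(0.611776)(389.5) − (-0.511219)(-0.791031)(-202.1) + (0.859450)(-557.6) = -275.69 m.
1° of latitude spans πR/180 = 111125 m, so Δφ = -275.69 / 111125 × 3600 = -8.931″.

Δφ = -8.93″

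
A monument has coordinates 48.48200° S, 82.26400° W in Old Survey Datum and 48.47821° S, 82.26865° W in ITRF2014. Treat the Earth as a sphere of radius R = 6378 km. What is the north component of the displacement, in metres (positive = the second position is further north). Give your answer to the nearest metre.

Δφ = -48.47821° − -48.48200° = +0.00379°; Δλ = -82.26865° − -82.26400° = -0.00465°.
1° along a meridian = πR/180 = 111317 m.
ΔN = Δφ × 111317 = 421.9 m; ΔE = Δλ × 111317 × cos(-48.48200°) = -0.00465 × 111317 × 0.662855 = -343.1 m.

ΔN = 422 m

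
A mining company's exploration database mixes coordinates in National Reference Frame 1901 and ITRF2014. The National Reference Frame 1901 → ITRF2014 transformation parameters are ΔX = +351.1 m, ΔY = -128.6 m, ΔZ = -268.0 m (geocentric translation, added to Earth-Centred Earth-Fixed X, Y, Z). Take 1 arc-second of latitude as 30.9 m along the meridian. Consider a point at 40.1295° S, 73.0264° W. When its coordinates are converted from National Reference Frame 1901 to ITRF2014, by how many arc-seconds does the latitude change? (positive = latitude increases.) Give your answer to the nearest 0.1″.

sin φ = -0.644517, cos φ = 0.764590, sin λ = -0.956439, cos λ = 0.291931.
North component: ΔN = −sin φ cos λ·ΔX − sin φ sin λ·ΔY + cos φ·ΔZ = −(-0.644517)(0.291931)(351.1) − (-0.644517)(-0.956439)(-128.6) + (0.764590)(-268.0) = -59.57 m.
1° of latitude spans 3600 × 30.90 = 111240 m, so Δφ = -59.57 / 111240 × 3600 = -1.928″.

Δφ = -1.9″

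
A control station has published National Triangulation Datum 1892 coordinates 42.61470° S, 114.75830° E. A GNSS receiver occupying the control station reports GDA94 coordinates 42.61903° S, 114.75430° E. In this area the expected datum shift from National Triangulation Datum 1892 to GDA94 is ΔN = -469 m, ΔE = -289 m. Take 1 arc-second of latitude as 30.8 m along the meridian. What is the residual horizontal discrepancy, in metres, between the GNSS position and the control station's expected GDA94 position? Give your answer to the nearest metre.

Observed coordinate differences: Δφ = -0.00433°, Δλ = -0.00400°.
Converting to metres (1° lat = 110880 m, cos φ = 0.735923): observed ΔN = -480.1 m, observed ΔE = -326.4 m.
Subtracting the expected shift leaves a residual of -480.1 − (-469) = -11.1 m north and -326.4 − (-289) = -37.4 m east.
Residual distance = √((-11.1)² + (-37.4)²) = 39.0 m.

39 m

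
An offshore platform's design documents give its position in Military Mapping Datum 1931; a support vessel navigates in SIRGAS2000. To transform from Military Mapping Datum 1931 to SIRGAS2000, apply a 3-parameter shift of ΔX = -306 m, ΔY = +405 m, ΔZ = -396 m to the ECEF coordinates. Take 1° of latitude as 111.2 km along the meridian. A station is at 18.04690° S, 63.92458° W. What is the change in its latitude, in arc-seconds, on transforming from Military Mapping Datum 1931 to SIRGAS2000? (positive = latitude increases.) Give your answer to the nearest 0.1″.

sin φ = -0.309795, cos φ = 0.950803, sin λ = -0.898216, cos λ = 0.439554.
North component: ΔN = −sin φ cos λ·ΔX − sin φ sin λ·ΔY + cos φ·ΔZ = −(-0.309795)(0.439554)(-306) − (-0.309795)(-0.898216)(405) + (0.950803)(-396) = -530.88 m.
1° of latitude spans 111200 m, so Δφ = -530.88 / 111200 × 3600 = -17.187″.

Δφ = -17.2″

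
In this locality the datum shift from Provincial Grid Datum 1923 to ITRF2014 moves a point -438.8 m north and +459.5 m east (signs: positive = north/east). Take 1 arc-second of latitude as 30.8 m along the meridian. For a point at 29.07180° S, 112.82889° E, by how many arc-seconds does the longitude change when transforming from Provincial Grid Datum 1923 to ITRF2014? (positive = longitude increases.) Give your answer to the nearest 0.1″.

At latitude -29.07180°, cos φ = 0.874011.
1″ of longitude at this latitude = 30.80 × cos φ = 26.9196 m, so Δλ = 459.5 / 26.9196 = 17.069″.

Δλ = 17.1″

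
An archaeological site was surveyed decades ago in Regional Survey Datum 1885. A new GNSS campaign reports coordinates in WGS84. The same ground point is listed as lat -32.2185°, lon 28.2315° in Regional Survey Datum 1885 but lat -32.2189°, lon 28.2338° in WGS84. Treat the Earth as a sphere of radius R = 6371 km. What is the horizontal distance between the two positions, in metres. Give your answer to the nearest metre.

Δφ = -32.2189° − -32.2185° = -0.0004°; Δλ = 28.2338° − 28.2315° = +0.0023°.
1° along a meridian = πR/180 = 111195 m.
ΔN = Δφ × 111195 = -44.5 m; ΔE = Δλ × 111195 × cos(-32.2185°) = +0.0023 × 111195 × 0.846021 = 216.4 m.
Distance = √(ΔE² + ΔN²) = √(216.4² + (-44.5)²) = 220.9 m.

221 m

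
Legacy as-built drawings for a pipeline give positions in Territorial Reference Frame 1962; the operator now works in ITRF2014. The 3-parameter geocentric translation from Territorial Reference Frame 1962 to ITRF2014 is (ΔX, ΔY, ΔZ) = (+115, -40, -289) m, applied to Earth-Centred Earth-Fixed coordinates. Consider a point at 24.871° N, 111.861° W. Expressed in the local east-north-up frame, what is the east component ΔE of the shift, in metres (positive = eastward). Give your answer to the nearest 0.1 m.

At φ = 24.871°, λ = -111.861°: sin φ = 0.420577, cos φ = 0.907257, sin λ = -0.928090, cos λ = -0.372356.
ΔE = −sin λ·ΔX + cos λ·ΔY = −(-0.928090)·(115) + (-0.372356)·(-40) = 121.62 m.

ΔE = 121.6 m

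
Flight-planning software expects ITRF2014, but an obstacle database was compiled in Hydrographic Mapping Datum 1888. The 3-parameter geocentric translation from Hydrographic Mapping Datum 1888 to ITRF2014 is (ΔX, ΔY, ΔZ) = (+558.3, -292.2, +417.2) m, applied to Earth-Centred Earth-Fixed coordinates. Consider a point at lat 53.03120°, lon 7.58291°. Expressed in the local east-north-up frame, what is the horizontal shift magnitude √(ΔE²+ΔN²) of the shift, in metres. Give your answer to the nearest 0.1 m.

At φ = 53.03120°, λ = 7.58291°: sin φ = 0.798963, cos φ = 0.601380, sin λ = 0.131961, cos λ = 0.991255.
ΔE = −sin λ·ΔX + cos λ·ΔY = −(0.131961)·(558.3) + (0.991255)·(-292.2) = -363.32 m.
ΔN = −sin φ cos λ·ΔX − sin φ sin λ·ΔY + cos φ·ΔZ = −(0.798963)(0.991255)(558.3) − (0.798963)(0.131961)(-292.2) + (0.601380)(417.2) = -160.46 m.
Horizontal magnitude = √(ΔE² + ΔN²) = √((-363.32)² + (-160.46)²) = 397.17 m.

397.2 m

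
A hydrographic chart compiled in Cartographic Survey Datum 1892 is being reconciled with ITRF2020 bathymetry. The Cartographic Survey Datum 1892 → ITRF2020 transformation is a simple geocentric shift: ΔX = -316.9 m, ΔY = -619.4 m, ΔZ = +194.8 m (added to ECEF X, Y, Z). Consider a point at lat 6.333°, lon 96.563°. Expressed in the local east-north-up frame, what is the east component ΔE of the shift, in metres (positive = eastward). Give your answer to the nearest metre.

ΔE = 386 m

At φ = 6.333°, λ = 96.563°: sin φ = 0.110307, cos φ = 0.993898, sin λ = 0.993447, cos λ = -0.114296.
ΔE = −sin λ·ΔX + cos λ·ΔY = −(0.993447)·(-316.9) + (-0.114296)·(-619.4) = 385.62 m.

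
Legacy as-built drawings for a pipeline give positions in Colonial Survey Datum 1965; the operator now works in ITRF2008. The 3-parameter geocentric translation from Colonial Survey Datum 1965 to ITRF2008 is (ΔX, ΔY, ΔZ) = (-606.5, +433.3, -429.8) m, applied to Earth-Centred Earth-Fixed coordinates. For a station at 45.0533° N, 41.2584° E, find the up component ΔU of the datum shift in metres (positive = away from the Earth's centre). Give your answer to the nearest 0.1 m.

ΔU = -424.4 m

At φ = 45.0533°, λ = 41.2584°: sin φ = 0.707764, cos φ = 0.706449, sin λ = 0.659456, cos λ = 0.751743.
ΔU = cos φ cos λ·ΔX + cos φ sin λ·ΔY + sin φ·ΔZ = (0.706449)(0.751743)(-606.5) + (0.706449)(0.659456)(433.3) + (0.707764)(-429.8) = -424.43 m.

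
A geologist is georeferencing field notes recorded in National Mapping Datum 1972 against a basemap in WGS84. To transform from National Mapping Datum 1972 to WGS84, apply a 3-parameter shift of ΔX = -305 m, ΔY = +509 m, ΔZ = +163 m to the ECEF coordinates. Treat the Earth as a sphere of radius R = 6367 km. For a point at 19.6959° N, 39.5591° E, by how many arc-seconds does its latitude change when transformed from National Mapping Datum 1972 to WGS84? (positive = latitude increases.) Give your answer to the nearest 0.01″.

sin φ = 0.337028, cos φ = 0.941495, sin λ = 0.636874, cos λ = 0.770968.
North component: ΔN = −sin φ cos λ·ΔX − sin φ sin λ·ΔY + cos φ·ΔZ = −(0.337028)(0.770968)(-305) − (0.337028)(0.636874)(509) + (0.941495)(163) = 123.46 m.
1° of latitude spans πR/180 = 111125 m, so Δφ = 123.46 / 111125 × 3600 = 4.000″.

Δφ = 4.00″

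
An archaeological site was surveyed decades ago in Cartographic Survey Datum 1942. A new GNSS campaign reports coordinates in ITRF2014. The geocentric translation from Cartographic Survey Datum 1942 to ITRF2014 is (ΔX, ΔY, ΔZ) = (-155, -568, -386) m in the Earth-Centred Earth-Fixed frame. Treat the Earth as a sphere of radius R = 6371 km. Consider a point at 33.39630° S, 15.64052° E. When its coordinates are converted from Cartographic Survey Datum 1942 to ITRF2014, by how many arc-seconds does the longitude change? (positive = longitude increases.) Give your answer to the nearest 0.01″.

sin φ = -0.550427, cos φ = 0.834883, sin λ = 0.269601, cos λ = 0.962972.
East component: ΔE = −sin λ·ΔX + cos λ·ΔY = −(0.269601)(-155) + (0.962972)(-568) = -505.18 m.
1° of latitude spans πR/180 = 111195 m; at latitude φ, 1° of longitude spans that × cos φ = 92834.8 m, so Δλ = -505.18 / 92834.8 × 3600 = -19.590″.

Δλ = -19.59″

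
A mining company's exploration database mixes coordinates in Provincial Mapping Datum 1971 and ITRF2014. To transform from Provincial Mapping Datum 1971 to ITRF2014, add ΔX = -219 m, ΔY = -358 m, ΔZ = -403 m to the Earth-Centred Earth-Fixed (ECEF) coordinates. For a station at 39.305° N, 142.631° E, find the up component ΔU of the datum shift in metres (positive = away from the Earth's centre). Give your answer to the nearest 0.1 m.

ΔU = -288.7 m

The local up (radial) axis is (cos φ cos λ, cos φ sin λ, sin φ), giving ΔU = 134.676 − 168.133 − 255.280 = -288.74 m.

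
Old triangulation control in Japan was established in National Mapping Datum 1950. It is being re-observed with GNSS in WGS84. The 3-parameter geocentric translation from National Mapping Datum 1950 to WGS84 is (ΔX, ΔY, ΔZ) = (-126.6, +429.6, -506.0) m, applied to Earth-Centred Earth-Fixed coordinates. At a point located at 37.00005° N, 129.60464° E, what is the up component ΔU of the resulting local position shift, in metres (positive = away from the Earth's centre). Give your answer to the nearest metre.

ΔU = 24 m

At φ = 37.00005°, λ = 129.60464°: sin φ = 0.601816, cos φ = 0.798635, sin λ = 0.770462, cos λ = -0.637486.
ΔU = cos φ cos λ·ΔX + cos φ sin λ·ΔY + sin φ·ΔZ = (0.798635)(-0.637486)(-126.6) + (0.798635)(0.770462)(429.6) + (0.601816)(-506.0) = 24.28 m.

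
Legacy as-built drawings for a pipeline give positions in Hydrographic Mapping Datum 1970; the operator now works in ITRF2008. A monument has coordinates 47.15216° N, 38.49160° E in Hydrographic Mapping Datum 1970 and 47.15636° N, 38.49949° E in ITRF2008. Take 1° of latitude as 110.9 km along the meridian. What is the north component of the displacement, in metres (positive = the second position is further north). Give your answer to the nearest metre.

ΔN = 466 m

Δφ = 47.15636° − 47.15216° = +0.00420°; Δλ = 38.49949° − 38.49160° = +0.00789°.
ΔN = Δφ × 110900 = 465.8 m; ΔE = Δλ × 110900 × cos(47.15216°) = +0.00789 × 110900 × 0.680054 = 595.0 m.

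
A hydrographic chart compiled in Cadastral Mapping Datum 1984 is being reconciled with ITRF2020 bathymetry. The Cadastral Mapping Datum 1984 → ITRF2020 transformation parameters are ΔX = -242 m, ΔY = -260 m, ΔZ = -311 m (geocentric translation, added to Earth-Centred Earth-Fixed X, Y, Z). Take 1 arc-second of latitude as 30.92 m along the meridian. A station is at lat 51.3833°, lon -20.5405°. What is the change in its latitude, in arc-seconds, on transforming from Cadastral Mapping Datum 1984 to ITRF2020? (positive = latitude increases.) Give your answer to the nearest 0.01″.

Δφ = -2.86″

sin φ = 0.781339, cos φ = 0.624107, sin λ = -0.350869, cos λ = 0.936424.
North component: ΔN = −sin φ cos λ·ΔX − sin φ sin λ·ΔY + cos φ·ΔZ = −(0.781339)(0.936424)(-242) − (0.781339)(-0.350869)(-260) + (0.624107)(-311) = -88.31 m.
1° of latitude spans 3600 × 30.92 = 111312 m, so Δφ = -88.31 / 111312 × 3600 = -2.856″.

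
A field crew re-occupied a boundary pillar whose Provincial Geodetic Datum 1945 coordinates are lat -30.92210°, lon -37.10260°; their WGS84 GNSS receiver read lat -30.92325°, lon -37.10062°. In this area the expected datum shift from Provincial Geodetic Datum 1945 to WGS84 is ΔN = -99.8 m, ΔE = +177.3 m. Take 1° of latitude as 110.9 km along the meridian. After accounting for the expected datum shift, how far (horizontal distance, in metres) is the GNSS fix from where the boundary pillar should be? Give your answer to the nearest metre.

Observed coordinate differences: Δφ = -0.00115°, Δλ = +0.00198°.
Converting to metres (1° lat = 110900 m, cos φ = 0.857867): observed ΔN = -127.5 m, observed ΔE = 188.4 m.
Subtracting the expected shift leaves a residual of -127.5 − (-99.8) = -27.7 m north and 188.4 − (177.3) = 11.1 m east.
Residual distance = √((-27.7)² + 11.1²) = 29.9 m.

30 m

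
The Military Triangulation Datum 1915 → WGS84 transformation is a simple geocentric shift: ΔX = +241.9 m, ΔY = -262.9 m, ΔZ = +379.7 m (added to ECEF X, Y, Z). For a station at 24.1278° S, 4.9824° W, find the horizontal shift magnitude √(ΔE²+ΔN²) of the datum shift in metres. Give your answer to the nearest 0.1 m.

514.3 m

The local east axis at (φ, λ) is (−sin λ, cos λ, 0), so ΔE = −sin(-4.9824°)·241.9 + cos(-4.9824°)·(-262.9) = -240.90 m.
The local north axis is (−sin φ cos λ, −sin φ sin λ, cos φ), giving ΔN = 98.509 + 9.333 + 346.528 = 454.37 m.
Horizontal magnitude = √(ΔE² + ΔN²) = √((-240.90)² + 454.37²) = 514.28 m.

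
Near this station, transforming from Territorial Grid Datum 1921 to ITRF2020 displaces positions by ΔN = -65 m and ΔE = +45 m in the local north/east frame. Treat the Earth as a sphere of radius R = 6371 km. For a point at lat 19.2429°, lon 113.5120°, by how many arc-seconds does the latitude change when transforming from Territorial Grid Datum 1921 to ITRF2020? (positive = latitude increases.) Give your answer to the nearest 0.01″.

Δφ = -2.10″

On a sphere of radius R, 1 rad of latitude = R, so Δφ = ΔN / R = -65.0 / 6371000 = -1.0202e-05 rad = -2.104″.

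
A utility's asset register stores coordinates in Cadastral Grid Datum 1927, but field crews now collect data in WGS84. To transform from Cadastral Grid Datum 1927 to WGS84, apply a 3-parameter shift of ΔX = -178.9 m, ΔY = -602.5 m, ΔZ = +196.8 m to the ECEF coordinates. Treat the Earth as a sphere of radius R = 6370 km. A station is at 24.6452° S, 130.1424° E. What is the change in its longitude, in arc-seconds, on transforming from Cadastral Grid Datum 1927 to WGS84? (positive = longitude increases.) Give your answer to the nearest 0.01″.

Δλ = 18.71″

sin φ = -0.416998, cos φ = 0.908907, sin λ = 0.764445, cos λ = -0.644690.
East component: ΔE = −sin λ·ΔX + cos λ·ΔY = −(0.764445)(-178.9) + (-0.644690)(-602.5) = 525.18 m.
1° of latitude spans πR/180 = 111177 m; at latitude φ, 1° of longitude spans that × cos φ = 101050.0 m, so Δλ = 525.18 / 101050.0 × 3600 = 18.710″.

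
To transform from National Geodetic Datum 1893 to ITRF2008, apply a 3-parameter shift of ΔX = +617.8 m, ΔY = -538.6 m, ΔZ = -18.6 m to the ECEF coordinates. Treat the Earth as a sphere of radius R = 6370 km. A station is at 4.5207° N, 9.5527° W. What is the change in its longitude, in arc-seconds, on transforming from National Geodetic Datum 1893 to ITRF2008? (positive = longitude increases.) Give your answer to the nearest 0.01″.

sin φ = 0.078819, cos φ = 0.996889, sin λ = -0.165955, cos λ = 0.986133.
East component: ΔE = −sin λ·ΔX + cos λ·ΔY = −(-0.165955)(617.8) + (0.986133)(-538.6) = -428.60 m.
1° of latitude spans πR/180 = 111177 m; at latitude φ, 1° of longitude spans that × cos φ = 110831.6 m, so Δλ = -428.60 / 110831.6 × 3600 = -13.922″.

Δλ = -13.92″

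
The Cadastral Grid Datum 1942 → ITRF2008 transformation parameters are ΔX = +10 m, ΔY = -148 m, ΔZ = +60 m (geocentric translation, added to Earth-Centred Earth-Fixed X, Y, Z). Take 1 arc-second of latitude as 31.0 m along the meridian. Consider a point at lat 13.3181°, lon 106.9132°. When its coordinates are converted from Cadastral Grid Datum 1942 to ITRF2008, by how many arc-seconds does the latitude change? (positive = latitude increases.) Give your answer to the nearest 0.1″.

Δφ = 3.0″

sin φ = 0.230357, cos φ = 0.973106, sin λ = 0.956747, cos λ = -0.290923.
North component: ΔN = −sin φ cos λ·ΔX − sin φ sin λ·ΔY + cos φ·ΔZ = −(0.230357)(-0.290923)(10) − (0.230357)(0.956747)(-148) + (0.973106)(60) = 91.67 m.
1° of latitude spans 3600 × 31.00 = 111600 m, so Δφ = 91.67 / 111600 × 3600 = 2.957″.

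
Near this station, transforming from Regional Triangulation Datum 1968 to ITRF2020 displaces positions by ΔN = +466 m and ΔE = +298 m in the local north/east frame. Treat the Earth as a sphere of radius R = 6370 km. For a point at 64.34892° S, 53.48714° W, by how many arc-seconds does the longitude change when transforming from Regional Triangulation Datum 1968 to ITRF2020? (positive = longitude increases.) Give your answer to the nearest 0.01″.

Δλ = 22.29″

At latitude -64.34892°, cos φ = 0.432890.
One radian of longitude at latitude φ spans R cos φ, so Δλ = ΔE / (R cos φ) = 298.0 / (6370000 × 0.432890) = 1.0807e-04 rad = 22.291″.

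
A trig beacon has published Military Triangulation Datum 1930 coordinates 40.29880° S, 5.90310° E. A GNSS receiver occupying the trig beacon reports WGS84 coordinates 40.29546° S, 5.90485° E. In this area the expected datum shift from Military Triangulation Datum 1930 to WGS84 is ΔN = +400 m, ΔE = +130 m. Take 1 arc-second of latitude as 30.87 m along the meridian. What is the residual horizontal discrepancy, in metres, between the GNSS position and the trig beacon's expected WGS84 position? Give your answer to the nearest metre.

Observed coordinate differences: Δφ = +0.00334°, Δλ = +0.00175°.
Converting to metres (1° lat = 111132 m, cos φ = 0.762682): observed ΔN = 371.2 m, observed ΔE = 148.3 m.
Subtracting the expected shift leaves a residual of 371.2 − (400) = -28.8 m north and 148.3 − (130) = 18.3 m east.
Residual distance = √((-28.8)² + 18.3²) = 34.2 m.

34 m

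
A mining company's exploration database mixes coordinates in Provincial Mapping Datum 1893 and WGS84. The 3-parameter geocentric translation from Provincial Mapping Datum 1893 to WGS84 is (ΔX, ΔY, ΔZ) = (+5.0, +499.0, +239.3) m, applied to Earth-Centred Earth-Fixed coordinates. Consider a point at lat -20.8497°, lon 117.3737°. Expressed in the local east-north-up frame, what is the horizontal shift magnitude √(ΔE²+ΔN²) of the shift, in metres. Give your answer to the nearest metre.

447 m

The local east axis at (φ, λ) is (−sin λ, cos λ, 0), so ΔE = −sin(117.3737°)·5.0 + cos(117.3737°)·499.0 = -233.88 m.
The local north axis is (−sin φ cos λ, −sin φ sin λ, cos φ), giving ΔN = -0.818 + 157.716 + 223.630 = 380.53 m.
Horizontal magnitude = √(ΔE² + ΔN²) = √((-233.88)² + 380.53²) = 446.65 m.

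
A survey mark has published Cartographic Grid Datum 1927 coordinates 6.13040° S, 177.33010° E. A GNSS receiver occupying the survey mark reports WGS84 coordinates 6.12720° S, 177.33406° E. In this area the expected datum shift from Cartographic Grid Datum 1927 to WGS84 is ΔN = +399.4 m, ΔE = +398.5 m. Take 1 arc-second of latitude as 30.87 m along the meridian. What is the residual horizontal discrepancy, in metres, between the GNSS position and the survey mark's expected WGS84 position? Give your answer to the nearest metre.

Observed coordinate differences: Δφ = +0.00320°, Δλ = +0.00396°.
Converting to metres (1° lat = 111132 m, cos φ = 0.994281): observed ΔN = 355.6 m, observed ΔE = 437.6 m.
Subtracting the expected shift leaves a residual of 355.6 − (399.4) = -43.8 m north and 437.6 − (398.5) = 39.1 m east.
Residual distance = √((-43.8)² + 39.1²) = 58.7 m.

59 m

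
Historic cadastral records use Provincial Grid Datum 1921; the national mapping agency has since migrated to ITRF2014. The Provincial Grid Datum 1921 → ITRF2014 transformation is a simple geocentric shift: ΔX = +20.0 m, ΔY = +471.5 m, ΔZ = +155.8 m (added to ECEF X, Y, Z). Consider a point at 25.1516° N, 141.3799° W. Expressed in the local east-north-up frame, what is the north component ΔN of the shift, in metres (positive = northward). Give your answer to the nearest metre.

The local north axis is (−sin φ cos λ, −sin φ sin λ, cos φ), giving ΔN = 6.641 + 125.077 + 141.028 = 272.75 m.

ΔN = 273 m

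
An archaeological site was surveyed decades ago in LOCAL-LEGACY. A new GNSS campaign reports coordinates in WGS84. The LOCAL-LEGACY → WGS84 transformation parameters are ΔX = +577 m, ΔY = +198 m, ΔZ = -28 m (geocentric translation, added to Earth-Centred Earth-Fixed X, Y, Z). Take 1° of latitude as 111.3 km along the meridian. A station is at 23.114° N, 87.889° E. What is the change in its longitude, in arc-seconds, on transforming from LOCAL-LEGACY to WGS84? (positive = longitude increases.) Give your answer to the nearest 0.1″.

sin φ = 0.392562, cos φ = 0.919726, sin λ = 0.999321, cos λ = 0.036836.
East component: ΔE = −sin λ·ΔX + cos λ·ΔY = −(0.999321)(577) + (0.036836)(198) = -569.31 m.
1° of latitude spans 111300 m; at latitude φ, 1° of longitude spans that × cos φ = 102365.5 m, so Δλ = -569.31 / 102365.5 × 3600 = -20.022″.

Δλ = -20.0″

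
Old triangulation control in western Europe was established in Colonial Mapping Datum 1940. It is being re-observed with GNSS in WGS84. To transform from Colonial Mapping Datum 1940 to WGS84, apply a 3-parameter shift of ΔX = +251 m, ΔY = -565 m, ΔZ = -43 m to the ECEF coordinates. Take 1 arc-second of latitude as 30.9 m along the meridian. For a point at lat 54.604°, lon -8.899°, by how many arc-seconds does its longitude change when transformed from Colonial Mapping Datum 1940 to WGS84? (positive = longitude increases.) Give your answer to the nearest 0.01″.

sin φ = 0.815168, cos φ = 0.579224, sin λ = -0.154693, cos λ = 0.987963.
East component: ΔE = −sin λ·ΔX + cos λ·ΔY = −(-0.154693)(251) + (0.987963)(-565) = -519.37 m.
1° of latitude spans 3600 × 30.90 = 111240 m; at latitude φ, 1° of longitude spans that × cos φ = 64432.9 m, so Δλ = -519.37 / 64432.9 × 3600 = -29.018″.

Δλ = -29.02″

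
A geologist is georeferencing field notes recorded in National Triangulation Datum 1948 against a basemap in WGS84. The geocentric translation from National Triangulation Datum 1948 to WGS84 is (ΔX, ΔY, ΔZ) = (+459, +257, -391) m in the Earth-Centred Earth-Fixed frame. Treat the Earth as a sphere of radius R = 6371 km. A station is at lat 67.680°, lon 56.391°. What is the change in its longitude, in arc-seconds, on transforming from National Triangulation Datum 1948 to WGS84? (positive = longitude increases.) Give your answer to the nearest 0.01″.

sin φ = 0.925077, cos φ = 0.379779, sin λ = 0.832834, cos λ = 0.553522.
East component: ΔE = −sin λ·ΔX + cos λ·ΔY = −(0.832834)(459) + (0.553522)(257) = -240.02 m.
1° of latitude spans πR/180 = 111195 m; at latitude φ, 1° of longitude spans that × cos φ = 42229.5 m, so Δλ = -240.02 / 42229.5 × 3600 = -20.461″.

Δλ = -20.46″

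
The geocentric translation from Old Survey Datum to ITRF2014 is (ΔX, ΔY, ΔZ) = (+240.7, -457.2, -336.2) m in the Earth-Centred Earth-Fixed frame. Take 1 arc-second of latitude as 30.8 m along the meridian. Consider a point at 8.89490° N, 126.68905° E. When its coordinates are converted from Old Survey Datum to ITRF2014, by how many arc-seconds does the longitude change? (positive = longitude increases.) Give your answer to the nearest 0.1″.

Δλ = 2.6″

sin φ = 0.154622, cos φ = 0.987974, sin λ = 0.801890, cos λ = -0.597472.
East component: ΔE = −sin λ·ΔX + cos λ·ΔY = −(0.801890)(240.7) + (-0.597472)(-457.2) = 80.15 m.
1° of latitude spans 3600 × 30.80 = 110880 m; at latitude φ, 1° of longitude spans that × cos φ = 109546.5 m, so Δλ = 80.15 / 109546.5 × 3600 = 2.634″.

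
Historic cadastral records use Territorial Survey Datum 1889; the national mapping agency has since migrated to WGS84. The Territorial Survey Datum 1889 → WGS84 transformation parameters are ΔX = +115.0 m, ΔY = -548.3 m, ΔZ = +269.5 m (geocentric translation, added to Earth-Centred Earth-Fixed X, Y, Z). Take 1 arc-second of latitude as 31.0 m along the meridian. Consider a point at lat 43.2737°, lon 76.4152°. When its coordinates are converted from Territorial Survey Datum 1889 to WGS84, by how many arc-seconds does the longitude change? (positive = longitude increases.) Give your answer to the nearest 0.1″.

sin φ = 0.685484, cos φ = 0.728087, sin λ = 0.972023, cos λ = 0.234884.
East component: ΔE = −sin λ·ΔX + cos λ·ΔY = −(0.972023)(115.0) + (0.234884)(-548.3) = -240.57 m.
1° of latitude spans 3600 × 31.00 = 111600 m; at latitude φ, 1° of longitude spans that × cos φ = 81254.6 m, so Δλ = -240.57 / 81254.6 × 3600 = -10.658″.

Δλ = -10.7″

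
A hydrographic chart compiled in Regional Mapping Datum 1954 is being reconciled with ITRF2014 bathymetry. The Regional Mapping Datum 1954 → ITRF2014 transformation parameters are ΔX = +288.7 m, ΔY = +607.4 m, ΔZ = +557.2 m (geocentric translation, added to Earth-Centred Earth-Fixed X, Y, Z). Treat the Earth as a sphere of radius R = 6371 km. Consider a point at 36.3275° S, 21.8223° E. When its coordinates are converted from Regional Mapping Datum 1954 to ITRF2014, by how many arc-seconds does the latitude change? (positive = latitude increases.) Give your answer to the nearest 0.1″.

Δφ = 24.0″

sin φ = -0.592400, cos φ = 0.805644, sin λ = 0.371729, cos λ = 0.928341.
North component: ΔN = −sin φ cos λ·ΔX − sin φ sin λ·ΔY + cos φ·ΔZ = −(-0.592400)(0.928341)(288.7) − (-0.592400)(0.371729)(607.4) + (0.805644)(557.2) = 741.43 m.
1° of latitude spans πR/180 = 111195 m, so Δφ = 741.43 / 111195 × 3600 = 24.004″.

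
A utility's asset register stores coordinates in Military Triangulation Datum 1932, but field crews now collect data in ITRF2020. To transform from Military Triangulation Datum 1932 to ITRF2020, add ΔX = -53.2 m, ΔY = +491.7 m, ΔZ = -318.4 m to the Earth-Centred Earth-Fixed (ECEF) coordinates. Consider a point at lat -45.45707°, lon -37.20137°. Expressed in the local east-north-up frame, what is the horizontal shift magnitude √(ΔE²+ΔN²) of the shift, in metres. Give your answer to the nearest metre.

The local east axis at (φ, λ) is (−sin λ, cos λ, 0), so ΔE = −sin(-37.20137°)·(-53.2) + cos(-37.20137°)·491.7 = 359.48 m.
The local north axis is (−sin φ cos λ, −sin φ sin λ, cos φ), giving ΔN = -30.201 − 211.887 − 223.340 = -465.43 m.
Horizontal magnitude = √(ΔE² + ΔN²) = √(359.48² + (-465.43)²) = 588.09 m.

588 m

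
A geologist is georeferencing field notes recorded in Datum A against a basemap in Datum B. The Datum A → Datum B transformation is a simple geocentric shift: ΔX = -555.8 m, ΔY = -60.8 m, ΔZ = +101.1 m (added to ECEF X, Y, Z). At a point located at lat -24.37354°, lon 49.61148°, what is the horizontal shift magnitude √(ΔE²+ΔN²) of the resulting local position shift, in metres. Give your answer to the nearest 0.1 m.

The local east axis at (φ, λ) is (−sin λ, cos λ, 0), so ΔE = −sin(49.61148°)·(-555.8) + cos(49.61148°)·(-60.8) = 383.94 m.
The local north axis is (−sin φ cos λ, −sin φ sin λ, cos φ), giving ΔN = -148.624 − 19.111 + 92.089 = -75.65 m.
Horizontal magnitude = √(ΔE² + ΔN²) = √(383.94² + (-75.65)²) = 391.32 m.

391.3 m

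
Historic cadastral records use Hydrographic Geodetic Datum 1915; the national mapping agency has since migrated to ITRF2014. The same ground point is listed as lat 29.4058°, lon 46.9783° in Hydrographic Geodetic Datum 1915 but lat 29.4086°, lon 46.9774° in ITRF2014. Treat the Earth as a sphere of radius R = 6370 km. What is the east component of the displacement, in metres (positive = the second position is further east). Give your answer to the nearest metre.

ΔE = -87 m

Δφ = 29.4086° − 29.4058° = +0.0028°; Δλ = 46.9774° − 46.9783° = -0.0009°.
1° along a meridian = πR/180 = 111177 m.
ΔN = Δφ × 111177 = 311.3 m; ΔE = Δλ × 111177 × cos(29.4058°) = -0.0009 × 111177 × 0.871164 = -87.2 m.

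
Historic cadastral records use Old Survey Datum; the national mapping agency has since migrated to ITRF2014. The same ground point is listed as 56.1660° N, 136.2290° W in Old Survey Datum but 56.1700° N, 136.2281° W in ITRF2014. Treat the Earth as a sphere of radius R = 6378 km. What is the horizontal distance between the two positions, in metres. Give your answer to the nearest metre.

449 m

Δφ = 56.1700° − 56.1660° = +0.0040°; Δλ = -136.2281° − -136.2290° = +0.0009°.
1° along a meridian = πR/180 = 111317 m.
ΔN = Δφ × 111317 = 445.3 m; ΔE = Δλ × 111317 × cos(56.1660°) = +0.0009 × 111317 × 0.556789 = 55.8 m.
Distance = √(ΔE² + ΔN²) = √(55.8² + 445.3²) = 448.7 m.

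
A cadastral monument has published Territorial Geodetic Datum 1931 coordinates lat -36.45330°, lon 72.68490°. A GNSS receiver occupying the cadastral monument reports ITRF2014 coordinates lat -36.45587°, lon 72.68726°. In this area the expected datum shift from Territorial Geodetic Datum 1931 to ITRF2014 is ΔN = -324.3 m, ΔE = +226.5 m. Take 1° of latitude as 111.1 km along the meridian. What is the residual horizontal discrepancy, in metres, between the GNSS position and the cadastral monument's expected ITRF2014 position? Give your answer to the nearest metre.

Observed coordinate differences: Δφ = -0.00257°, Δλ = +0.00236°.
Converting to metres (1° lat = 111100 m, cos φ = 0.804341): observed ΔN = -285.5 m, observed ΔE = 210.9 m.
Subtracting the expected shift leaves a residual of -285.5 − (-324.3) = 38.8 m north and 210.9 − (226.5) = -15.6 m east.
Residual distance = √(38.8² + (-15.6)²) = 41.8 m.

42 m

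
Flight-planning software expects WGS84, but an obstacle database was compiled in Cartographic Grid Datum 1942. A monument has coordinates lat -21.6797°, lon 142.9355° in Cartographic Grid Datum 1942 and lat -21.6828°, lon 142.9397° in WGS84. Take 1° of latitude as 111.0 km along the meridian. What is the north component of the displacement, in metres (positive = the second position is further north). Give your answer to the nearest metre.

Δφ = -21.6828° − -21.6797° = -0.0031°; Δλ = 142.9397° − 142.9355° = +0.0042°.
ΔN = Δφ × 111000 = -344.1 m; ΔE = Δλ × 111000 × cos(-21.6797°) = +0.0042 × 111000 × 0.929264 = 433.2 m.

ΔN = -344 m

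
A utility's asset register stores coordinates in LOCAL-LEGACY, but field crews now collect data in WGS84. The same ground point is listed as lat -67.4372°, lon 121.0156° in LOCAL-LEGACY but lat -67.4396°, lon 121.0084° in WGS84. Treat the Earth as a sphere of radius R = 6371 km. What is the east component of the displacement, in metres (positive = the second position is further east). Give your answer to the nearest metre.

Δφ = -67.4396° − -67.4372° = -0.0024°; Δλ = 121.0084° − 121.0156° = -0.0072°.
1° along a meridian = πR/180 = 111195 m.
ΔN = Δφ × 111195 = -266.9 m; ΔE = Δλ × 111195 × cos(-67.4372°) = -0.0072 × 111195 × 0.383696 = -307.2 m.

ΔE = -307 m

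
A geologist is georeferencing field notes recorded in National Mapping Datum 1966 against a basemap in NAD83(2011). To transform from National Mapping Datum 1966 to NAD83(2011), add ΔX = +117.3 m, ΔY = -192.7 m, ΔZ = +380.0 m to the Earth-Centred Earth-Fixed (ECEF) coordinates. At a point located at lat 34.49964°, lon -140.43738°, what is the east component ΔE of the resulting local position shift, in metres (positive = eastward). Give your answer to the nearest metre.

ΔE = 223 m

At φ = 34.49964°, λ = -140.43738°: sin φ = 0.566401, cos φ = 0.824130, sin λ = -0.636921, cos λ = -0.770929.
ΔE = −sin λ·ΔX + cos λ·ΔY = −(-0.636921)·(117.3) + (-0.770929)·(-192.7) = 223.27 m.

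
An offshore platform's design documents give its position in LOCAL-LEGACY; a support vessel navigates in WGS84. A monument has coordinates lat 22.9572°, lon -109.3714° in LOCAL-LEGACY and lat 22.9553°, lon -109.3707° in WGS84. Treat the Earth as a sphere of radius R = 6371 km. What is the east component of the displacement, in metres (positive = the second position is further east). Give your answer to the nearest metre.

ΔE = 72 m

Δφ = 22.9553° − 22.9572° = -0.0019°; Δλ = -109.3707° − -109.3714° = +0.0007°.
1° along a meridian = πR/180 = 111195 m.
ΔN = Δφ × 111195 = -211.3 m; ΔE = Δλ × 111195 × cos(22.9572°) = +0.0007 × 111195 × 0.920796 = 71.7 m.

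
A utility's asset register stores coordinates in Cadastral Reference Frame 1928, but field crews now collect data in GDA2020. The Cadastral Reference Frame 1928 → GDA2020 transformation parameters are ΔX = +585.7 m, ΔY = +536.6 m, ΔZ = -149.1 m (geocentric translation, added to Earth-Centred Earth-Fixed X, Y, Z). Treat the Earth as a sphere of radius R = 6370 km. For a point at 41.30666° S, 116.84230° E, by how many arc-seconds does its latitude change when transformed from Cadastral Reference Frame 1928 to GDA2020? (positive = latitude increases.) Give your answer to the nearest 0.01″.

Δφ = 0.95″

sin φ = -0.660089, cos φ = 0.751187, sin λ = 0.892253, cos λ = -0.451536.
North component: ΔN = −sin φ cos λ·ΔX − sin φ sin λ·ΔY + cos φ·ΔZ = −(-0.660089)(-0.451536)(585.7) − (-0.660089)(0.892253)(536.6) + (0.751187)(-149.1) = 29.47 m.
1° of latitude spans πR/180 = 111177 m, so Δφ = 29.47 / 111177 × 3600 = 0.954″.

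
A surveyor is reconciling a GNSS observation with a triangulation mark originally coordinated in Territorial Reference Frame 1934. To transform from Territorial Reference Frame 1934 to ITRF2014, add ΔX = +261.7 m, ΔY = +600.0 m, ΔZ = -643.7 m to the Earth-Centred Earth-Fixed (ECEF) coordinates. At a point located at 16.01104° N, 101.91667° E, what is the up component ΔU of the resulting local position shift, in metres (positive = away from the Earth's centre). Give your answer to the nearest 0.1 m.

ΔU = 334.8 m

At φ = 16.01104°, λ = 101.91667°: sin φ = 0.275823, cos φ = 0.961209, sin λ = 0.978449, cos λ = -0.206489.
ΔU = cos φ cos λ·ΔX + cos φ sin λ·ΔY + sin φ·ΔZ = (0.961209)(-0.206489)(261.7) + (0.961209)(0.978449)(600.0) + (0.275823)(-643.7) = 334.81 m.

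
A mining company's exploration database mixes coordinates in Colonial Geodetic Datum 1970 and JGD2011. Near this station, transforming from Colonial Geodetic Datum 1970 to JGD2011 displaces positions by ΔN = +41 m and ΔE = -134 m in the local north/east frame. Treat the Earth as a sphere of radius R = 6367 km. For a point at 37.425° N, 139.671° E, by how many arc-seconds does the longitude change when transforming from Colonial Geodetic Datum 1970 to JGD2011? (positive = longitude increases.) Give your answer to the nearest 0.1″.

Δλ = -5.5″

At latitude 37.425°, cos φ = 0.794150.
One radian of longitude at latitude φ spans R cos φ, so Δλ = ΔE / (R cos φ) = -134.0 / (6367000 × 0.794150) = -2.6501e-05 rad = -5.466″.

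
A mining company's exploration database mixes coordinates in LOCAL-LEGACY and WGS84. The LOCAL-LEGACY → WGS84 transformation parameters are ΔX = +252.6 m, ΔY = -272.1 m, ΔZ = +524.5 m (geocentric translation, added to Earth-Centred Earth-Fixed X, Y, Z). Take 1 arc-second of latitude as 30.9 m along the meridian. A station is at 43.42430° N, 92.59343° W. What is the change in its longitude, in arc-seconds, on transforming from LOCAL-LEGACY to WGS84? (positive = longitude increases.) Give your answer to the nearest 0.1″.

sin φ = 0.687396, cos φ = 0.726283, sin λ = -0.998976, cos λ = -0.045248.
East component: ΔE = −sin λ·ΔX + cos λ·ΔY = −(-0.998976)(252.6) + (-0.045248)(-272.1) = 264.65 m.
1° of latitude spans 3600 × 30.90 = 111240 m; at latitude φ, 1° of longitude spans that × cos φ = 80791.7 m, so Δλ = 264.65 / 80791.7 × 3600 = 11.793″.

Δλ = 11.8″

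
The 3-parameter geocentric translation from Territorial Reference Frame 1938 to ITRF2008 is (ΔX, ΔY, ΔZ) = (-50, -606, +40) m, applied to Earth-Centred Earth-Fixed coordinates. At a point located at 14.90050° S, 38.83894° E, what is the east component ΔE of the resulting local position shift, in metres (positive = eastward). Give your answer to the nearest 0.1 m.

ΔE = -440.7 m

At φ = -14.90050°, λ = 38.83894°: sin φ = -0.257141, cos φ = 0.966374, sin λ = 0.627133, cos λ = 0.778912.
ΔE = −sin λ·ΔX + cos λ·ΔY = −(0.627133)·(-50) + (0.778912)·(-606) = -440.66 m.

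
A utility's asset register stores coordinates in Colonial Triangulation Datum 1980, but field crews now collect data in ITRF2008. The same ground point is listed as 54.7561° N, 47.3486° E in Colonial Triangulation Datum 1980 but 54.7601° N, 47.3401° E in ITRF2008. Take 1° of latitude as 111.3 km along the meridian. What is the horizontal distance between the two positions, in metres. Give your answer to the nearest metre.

Δφ = 54.7601° − 54.7561° = +0.0040°; Δλ = 47.3401° − 47.3486° = -0.0085°.
ΔN = Δφ × 111300 = 445.2 m; ΔE = Δλ × 111300 × cos(54.7561°) = -0.0085 × 111300 × 0.577058 = -545.9 m.
Distance = √(ΔE² + ΔN²) = √((-545.9)² + 445.2²) = 704.4 m.

704 m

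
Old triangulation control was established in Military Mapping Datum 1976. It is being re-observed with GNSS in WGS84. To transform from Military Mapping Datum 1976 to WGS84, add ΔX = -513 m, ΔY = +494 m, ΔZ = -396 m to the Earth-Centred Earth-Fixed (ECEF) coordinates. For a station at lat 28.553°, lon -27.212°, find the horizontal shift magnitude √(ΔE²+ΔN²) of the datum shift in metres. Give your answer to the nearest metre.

206 m

The local east axis at (φ, λ) is (−sin λ, cos λ, 0), so ΔE = −sin(-27.212°)·(-513) + cos(-27.212°)·494 = 204.74 m.
The local north axis is (−sin φ cos λ, −sin φ sin λ, cos φ), giving ΔN = 218.061 + 107.973 − 347.837 = -21.80 m.
Horizontal magnitude = √(ΔE² + ΔN²) = √(204.74² + (-21.80)²) = 205.90 m.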